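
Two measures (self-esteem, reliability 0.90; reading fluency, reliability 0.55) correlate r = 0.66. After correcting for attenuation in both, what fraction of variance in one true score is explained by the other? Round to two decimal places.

Disattenuated r = 0.66 / √(0.90 × 0.55) = 0.66 / 0.7036 = 0.9380.
Shared true-score variance = 0.9380² = 0.8798 ≈ 0.88.

0.88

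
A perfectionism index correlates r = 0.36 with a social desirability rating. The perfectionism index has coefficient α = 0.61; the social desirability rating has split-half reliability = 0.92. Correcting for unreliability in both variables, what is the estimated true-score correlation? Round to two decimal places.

0.48

r_true = r_obs / √(r_xx · r_yy) = 0.36 / √(0.61 × 0.92) = 0.36 / √0.5612 = 0.36 / 0.7491 ≈ 0.48.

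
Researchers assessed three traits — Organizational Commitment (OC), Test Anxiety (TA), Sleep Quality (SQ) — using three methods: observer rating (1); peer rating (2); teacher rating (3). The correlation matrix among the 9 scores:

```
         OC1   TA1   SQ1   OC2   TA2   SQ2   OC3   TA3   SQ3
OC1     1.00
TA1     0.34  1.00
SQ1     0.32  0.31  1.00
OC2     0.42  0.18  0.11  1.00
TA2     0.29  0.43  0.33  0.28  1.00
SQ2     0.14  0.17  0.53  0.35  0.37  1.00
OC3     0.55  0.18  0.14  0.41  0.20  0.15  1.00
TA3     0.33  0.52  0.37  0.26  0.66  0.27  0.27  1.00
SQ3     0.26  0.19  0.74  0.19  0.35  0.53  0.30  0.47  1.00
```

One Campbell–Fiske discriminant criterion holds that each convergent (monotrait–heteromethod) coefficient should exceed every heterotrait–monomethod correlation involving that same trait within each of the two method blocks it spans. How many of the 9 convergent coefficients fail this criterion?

0

Checking each validity diagonal entry against its comparison values:
OC (methods 1·2): 0.42 vs {0.34, 0.28, 0.32, 0.35} → pass.
OC (methods 1·3): 0.55 vs {0.34, 0.27, 0.32, 0.30} → pass.
OC (methods 2·3): 0.41 vs {0.28, 0.27, 0.35, 0.30} → pass.
TA (methods 1·2): 0.43 vs {0.34, 0.28, 0.31, 0.37} → pass.
TA (methods 1·3): 0.52 vs {0.34, 0.27, 0.31, 0.47} → pass.
TA (methods 2·3): 0.66 vs {0.28, 0.27, 0.37, 0.47} → pass.
SQ (methods 1·2): 0.53 vs {0.32, 0.35, 0.31, 0.37} → pass.
SQ (methods 1·3): 0.74 vs {0.32, 0.30, 0.31, 0.47} → pass.
SQ (methods 2·3): 0.53 vs {0.35, 0.30, 0.37, 0.47} → pass.
0 of 9 fail.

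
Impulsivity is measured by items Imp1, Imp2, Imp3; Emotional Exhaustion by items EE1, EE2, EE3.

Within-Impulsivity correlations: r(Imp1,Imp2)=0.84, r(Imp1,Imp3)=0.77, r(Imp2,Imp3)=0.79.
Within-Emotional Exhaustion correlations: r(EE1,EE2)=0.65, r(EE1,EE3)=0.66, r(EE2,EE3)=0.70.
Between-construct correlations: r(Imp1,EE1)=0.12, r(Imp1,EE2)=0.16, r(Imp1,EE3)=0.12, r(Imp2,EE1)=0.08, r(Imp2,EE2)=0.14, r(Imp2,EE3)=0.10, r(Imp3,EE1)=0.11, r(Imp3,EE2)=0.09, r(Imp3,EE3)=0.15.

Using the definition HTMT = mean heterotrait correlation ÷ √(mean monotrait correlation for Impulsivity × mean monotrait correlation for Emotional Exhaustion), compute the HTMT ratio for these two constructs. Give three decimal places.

0.162

Between-construct mean = 1.07/9 = 0.1189.
Mean within-Imp = 2.40/3 = 0.8000; mean within-EE = 2.01/3 = 0.6700.
Geometric mean = √(0.8000 × 0.6700) = 0.7321.
HTMT = 0.1189 / 0.7321 = 0.162.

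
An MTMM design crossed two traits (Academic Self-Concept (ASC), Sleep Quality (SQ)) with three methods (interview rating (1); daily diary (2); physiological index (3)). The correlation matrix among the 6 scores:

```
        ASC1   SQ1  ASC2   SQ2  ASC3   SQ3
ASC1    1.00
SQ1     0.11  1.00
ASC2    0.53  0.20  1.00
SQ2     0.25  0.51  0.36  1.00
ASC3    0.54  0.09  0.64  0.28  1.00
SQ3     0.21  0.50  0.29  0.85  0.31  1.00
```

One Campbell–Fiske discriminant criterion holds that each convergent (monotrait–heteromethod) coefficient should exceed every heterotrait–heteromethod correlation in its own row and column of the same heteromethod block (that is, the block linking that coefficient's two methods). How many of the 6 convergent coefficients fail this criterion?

0

Checking each validity diagonal entry against its comparison values:
ASC (methods 1·2): 0.53 vs {0.25, 0.20} → pass.
ASC (methods 1·3): 0.54 vs {0.21, 0.09} → pass.
ASC (methods 2·3): 0.64 vs {0.29, 0.28} → pass.
SQ (methods 1·2): 0.51 vs {0.20, 0.25} → pass.
SQ (methods 1·3): 0.50 vs {0.09, 0.21} → pass.
SQ (methods 2·3): 0.85 vs {0.28, 0.29} → pass.
0 of 6 fail.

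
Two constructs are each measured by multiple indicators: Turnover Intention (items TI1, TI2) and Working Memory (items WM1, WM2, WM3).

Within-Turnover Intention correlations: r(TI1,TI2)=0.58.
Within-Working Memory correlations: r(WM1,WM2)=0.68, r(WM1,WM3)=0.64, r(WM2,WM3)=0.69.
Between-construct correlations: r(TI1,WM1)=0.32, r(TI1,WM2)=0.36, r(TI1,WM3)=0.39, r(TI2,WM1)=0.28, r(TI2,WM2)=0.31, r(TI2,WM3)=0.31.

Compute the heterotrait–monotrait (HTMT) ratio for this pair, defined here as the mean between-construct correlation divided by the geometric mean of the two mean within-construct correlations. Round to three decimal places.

0.527

Mean between = 1.97/6 = 0.3283.
Mean within-TI = 0.58/1 = 0.5800; mean within-WM = 2.01/3 = 0.6700.
Geometric mean = √(0.5800 × 0.6700) = 0.6234.
HTMT = 0.3283 / 0.6234 = 0.527.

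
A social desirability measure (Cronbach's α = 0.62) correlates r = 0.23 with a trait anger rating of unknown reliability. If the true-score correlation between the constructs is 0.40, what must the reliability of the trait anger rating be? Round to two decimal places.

r_true = r_obs / √(r_xx · r_yy) ⇒ 0.40 = 0.23 / √(0.62 · r_yy).
√(0.62 · r_yy) = 0.23 / 0.40 = 0.5750; 0.62 · r_yy = 0.3306; r_yy = 0.3306 / 0.62 ≈ 0.53.

0.53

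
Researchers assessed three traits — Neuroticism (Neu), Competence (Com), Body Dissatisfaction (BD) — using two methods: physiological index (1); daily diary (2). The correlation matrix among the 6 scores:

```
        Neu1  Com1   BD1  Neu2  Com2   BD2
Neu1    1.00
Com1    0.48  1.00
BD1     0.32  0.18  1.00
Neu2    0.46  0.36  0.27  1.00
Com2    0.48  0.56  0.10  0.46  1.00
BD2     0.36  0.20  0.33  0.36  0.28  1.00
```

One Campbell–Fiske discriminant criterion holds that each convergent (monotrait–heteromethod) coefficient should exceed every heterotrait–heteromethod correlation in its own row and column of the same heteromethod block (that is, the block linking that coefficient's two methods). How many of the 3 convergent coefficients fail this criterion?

2

Convergent coefficients and their comparison sets:
Neu (methods 1·2): 0.46 vs {0.48, 0.36, 0.36, 0.27} → fail.
Com (methods 1·2): 0.56 vs {0.36, 0.48, 0.20, 0.10} → pass.
BD (methods 1·2): 0.33 vs {0.27, 0.36, 0.10, 0.20} → fail.
2 of 3 fail.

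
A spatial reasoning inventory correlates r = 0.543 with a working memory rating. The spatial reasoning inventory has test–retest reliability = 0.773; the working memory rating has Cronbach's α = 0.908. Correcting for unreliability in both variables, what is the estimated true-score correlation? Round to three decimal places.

0.648

r_true = r_obs / √(r_xx · r_yy) = 0.543 / √(0.773 × 0.908) = 0.543 / √0.701884 = 0.543 / 0.8378 ≈ 0.648.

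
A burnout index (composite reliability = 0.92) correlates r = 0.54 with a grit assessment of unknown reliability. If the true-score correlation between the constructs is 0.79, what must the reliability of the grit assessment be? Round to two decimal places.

0.51

r_true = r_obs / √(r_xx · r_yy) ⇒ 0.79 = 0.54 / √(0.92 · r_yy).
√(0.92 · r_yy) = 0.54 / 0.79 = 0.6835; 0.92 · r_yy = 0.4672; r_yy = 0.4672 / 0.92 ≈ 0.51.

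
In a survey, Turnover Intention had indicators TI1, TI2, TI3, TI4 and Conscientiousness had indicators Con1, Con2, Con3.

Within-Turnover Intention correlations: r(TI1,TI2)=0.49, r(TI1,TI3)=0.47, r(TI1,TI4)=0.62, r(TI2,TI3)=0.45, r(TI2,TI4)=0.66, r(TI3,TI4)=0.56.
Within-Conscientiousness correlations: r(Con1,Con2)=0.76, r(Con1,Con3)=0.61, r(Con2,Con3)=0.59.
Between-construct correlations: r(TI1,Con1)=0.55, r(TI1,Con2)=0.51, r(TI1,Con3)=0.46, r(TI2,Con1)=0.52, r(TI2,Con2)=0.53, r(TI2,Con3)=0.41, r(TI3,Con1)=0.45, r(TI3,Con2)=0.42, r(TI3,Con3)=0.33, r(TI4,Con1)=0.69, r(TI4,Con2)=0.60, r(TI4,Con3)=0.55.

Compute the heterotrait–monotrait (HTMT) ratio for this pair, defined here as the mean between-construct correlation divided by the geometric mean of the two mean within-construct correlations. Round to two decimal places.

Mean heterotrait r = 6.02/12 = 0.5017.
Mean within-TI = 3.25/6 = 0.5417; mean within-Con = 1.96/3 = 0.6533.
Geometric mean = √(0.5417 × 0.6533) = 0.5949.
HTMT = 0.5017 / 0.5949 = 0.84.

0.84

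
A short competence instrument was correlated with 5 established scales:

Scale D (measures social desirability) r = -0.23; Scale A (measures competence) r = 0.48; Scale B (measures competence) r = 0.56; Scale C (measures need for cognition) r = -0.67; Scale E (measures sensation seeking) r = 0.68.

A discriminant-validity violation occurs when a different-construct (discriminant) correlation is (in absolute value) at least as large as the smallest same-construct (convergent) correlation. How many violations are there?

Convergent (same construct = competence): Scale A, Scale B.
Smallest convergent = 0.48. Discriminant |r|: 0.23, 0.67, 0.68; count ≥ 0.48 → 2.

2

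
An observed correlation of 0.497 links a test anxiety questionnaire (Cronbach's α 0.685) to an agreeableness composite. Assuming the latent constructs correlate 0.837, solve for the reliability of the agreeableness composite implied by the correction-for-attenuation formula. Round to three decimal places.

0.515

r_true = r_obs / √(r_xx · r_yy) ⇒ 0.837 = 0.497 / √(0.685 · r_yy).
√(0.685 · r_yy) = 0.497 / 0.837 = 0.5938; 0.685 · r_yy = 0.3526; r_yy = 0.3526 / 0.685 ≈ 0.515.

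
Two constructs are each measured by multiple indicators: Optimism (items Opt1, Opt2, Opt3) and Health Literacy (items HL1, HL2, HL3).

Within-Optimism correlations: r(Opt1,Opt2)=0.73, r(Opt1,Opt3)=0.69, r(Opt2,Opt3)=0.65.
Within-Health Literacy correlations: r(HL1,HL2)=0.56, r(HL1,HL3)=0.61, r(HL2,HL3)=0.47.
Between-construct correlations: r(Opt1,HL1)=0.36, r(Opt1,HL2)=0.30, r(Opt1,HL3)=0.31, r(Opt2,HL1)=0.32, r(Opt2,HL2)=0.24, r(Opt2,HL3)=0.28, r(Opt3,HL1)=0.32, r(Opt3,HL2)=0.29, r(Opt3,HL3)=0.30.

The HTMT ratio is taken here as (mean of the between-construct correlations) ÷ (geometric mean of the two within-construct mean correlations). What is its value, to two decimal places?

Mean between = 2.72/9 = 0.3022.
Mean within-Opt = 2.07/3 = 0.6900; mean within-HL = 1.64/3 = 0.5467.
Geometric mean = √(0.6900 × 0.5467) = 0.6142.
HTMT = 0.3022 / 0.6142 = 0.49.

0.49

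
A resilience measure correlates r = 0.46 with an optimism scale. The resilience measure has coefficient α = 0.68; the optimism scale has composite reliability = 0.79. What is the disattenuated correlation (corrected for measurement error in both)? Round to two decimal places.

0.63

r_true = r_obs / √(r_xx · r_yy) = 0.46 / √(0.68 × 0.79) = 0.46 / √0.5372 = 0.46 / 0.7329 ≈ 0.63.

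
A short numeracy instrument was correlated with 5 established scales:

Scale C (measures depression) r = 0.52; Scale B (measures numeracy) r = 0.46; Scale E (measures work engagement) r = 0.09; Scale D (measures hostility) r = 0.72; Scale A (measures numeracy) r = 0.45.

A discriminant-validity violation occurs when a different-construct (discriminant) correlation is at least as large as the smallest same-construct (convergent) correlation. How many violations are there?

Convergent (same construct = numeracy): Scale B, Scale A.
Smallest convergent = 0.45. Discriminant values: 0.52, 0.09, 0.72; count ≥ 0.45 → 2.

2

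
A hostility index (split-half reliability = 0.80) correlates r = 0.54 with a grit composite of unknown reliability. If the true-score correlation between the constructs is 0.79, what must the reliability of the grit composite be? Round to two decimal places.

0.58

r_true = r_obs / √(r_xx · r_yy) ⇒ 0.79 = 0.54 / √(0.80 · r_yy).
√(0.80 · r_yy) = 0.54 / 0.79 = 0.6835; 0.80 · r_yy = 0.4672; r_yy = 0.4672 / 0.80 ≈ 0.58.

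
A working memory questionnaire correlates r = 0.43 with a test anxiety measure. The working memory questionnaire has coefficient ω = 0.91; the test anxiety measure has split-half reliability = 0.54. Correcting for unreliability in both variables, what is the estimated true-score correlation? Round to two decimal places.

r_true = r_obs / √(r_xx · r_yy) = 0.43 / √(0.91 × 0.54) = 0.43 / √0.4914 = 0.43 / 0.7010 ≈ 0.61.

0.61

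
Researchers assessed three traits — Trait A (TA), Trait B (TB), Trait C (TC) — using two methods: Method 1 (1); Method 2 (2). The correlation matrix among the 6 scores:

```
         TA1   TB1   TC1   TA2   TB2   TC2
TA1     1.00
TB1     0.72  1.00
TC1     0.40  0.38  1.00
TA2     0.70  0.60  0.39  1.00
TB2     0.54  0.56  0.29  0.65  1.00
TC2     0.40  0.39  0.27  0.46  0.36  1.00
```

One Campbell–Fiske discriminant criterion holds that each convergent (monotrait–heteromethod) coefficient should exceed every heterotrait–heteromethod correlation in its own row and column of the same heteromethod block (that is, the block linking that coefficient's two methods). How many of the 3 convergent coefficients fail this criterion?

Each convergent coefficient versus the relevant comparison correlations:
TA (methods 1·2): 0.70 vs {0.54, 0.60, 0.40, 0.39} → pass.
TB (methods 1·2): 0.56 vs {0.60, 0.54, 0.39, 0.29} → fail.
TC (methods 1·2): 0.27 vs {0.39, 0.40, 0.29, 0.39} → fail.
2 of 3 fail.

2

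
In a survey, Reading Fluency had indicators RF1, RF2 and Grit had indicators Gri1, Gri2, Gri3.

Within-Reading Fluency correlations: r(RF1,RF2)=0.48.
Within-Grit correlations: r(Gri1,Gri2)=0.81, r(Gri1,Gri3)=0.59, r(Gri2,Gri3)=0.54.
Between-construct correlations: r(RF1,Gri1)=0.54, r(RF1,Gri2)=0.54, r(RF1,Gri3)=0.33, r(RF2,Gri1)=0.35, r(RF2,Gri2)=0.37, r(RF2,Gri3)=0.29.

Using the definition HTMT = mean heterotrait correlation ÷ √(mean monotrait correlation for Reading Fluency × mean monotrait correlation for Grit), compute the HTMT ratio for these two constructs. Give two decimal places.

Mean heterotrait r = 2.42/6 = 0.4033.
Mean within-RF = 0.48/1 = 0.4800; mean within-Gri = 1.94/3 = 0.6467.
Geometric mean = √(0.4800 × 0.6467) = 0.5571.
HTMT = 0.4033 / 0.5571 = 0.72.

0.72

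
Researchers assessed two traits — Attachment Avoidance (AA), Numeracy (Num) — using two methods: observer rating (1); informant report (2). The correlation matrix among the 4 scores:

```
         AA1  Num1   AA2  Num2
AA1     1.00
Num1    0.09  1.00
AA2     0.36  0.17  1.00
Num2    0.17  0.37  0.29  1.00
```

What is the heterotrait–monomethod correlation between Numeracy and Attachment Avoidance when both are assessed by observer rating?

0.09

Different traits, same method: r(Num1, AA1) = 0.09.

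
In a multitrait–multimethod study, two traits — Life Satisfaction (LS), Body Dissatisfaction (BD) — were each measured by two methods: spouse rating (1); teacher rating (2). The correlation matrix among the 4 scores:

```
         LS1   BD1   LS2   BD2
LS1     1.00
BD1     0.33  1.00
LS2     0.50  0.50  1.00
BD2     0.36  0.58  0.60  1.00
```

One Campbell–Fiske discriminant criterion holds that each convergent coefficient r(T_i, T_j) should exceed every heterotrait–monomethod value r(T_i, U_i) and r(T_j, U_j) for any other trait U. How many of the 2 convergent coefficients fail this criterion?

2

Each convergent coefficient versus the relevant comparison correlations:
LS (methods 1·2): 0.50 vs {0.33, 0.60} → fail.
BD (methods 1·2): 0.58 vs {0.33, 0.60} → fail.
2 of 2 fail.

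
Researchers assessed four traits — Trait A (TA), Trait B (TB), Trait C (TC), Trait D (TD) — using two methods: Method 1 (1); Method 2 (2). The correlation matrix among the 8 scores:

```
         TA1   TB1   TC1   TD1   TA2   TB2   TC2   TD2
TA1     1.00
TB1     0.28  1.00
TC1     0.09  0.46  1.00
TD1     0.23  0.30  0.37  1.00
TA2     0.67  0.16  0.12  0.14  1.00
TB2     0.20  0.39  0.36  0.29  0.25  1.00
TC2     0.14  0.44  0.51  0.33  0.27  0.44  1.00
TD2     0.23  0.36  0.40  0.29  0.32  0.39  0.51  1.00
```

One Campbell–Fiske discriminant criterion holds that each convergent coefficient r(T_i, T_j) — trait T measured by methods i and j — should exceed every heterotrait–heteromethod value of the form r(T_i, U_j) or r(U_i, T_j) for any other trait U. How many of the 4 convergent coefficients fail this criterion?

Checking each validity diagonal entry against its comparison values:
TA (methods 1·2): 0.67 vs {0.20, 0.16, 0.14, 0.12, 0.23, 0.14} → pass.
TB (methods 1·2): 0.39 vs {0.16, 0.20, 0.44, 0.36, 0.36, 0.29} → fail.
TC (methods 1·2): 0.51 vs {0.12, 0.14, 0.36, 0.44, 0.40, 0.33} → pass.
TD (methods 1·2): 0.29 vs {0.14, 0.23, 0.29, 0.36, 0.33, 0.40} → fail.
2 of 4 fail.

2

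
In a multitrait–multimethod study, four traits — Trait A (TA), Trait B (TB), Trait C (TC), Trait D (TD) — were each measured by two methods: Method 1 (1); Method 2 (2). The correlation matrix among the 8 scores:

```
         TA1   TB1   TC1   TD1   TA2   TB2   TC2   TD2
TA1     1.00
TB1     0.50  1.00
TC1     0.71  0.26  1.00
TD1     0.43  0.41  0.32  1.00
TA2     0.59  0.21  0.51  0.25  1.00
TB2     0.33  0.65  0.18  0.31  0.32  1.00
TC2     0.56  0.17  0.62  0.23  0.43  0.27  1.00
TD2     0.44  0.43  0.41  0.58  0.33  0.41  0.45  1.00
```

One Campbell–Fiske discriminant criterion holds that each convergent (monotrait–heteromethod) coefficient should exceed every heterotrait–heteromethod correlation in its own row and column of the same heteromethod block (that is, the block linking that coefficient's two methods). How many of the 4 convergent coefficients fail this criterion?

0

Each convergent coefficient versus the relevant comparison correlations:
TA (methods 1·2): 0.59 vs {0.33, 0.21, 0.56, 0.51, 0.44, 0.25} → pass.
TB (methods 1·2): 0.65 vs {0.21, 0.33, 0.17, 0.18, 0.43, 0.31} → pass.
TC (methods 1·2): 0.62 vs {0.51, 0.56, 0.18, 0.17, 0.41, 0.23} → pass.
TD (methods 1·2): 0.58 vs {0.25, 0.44, 0.31, 0.43, 0.23, 0.41} → pass.
0 of 4 fail.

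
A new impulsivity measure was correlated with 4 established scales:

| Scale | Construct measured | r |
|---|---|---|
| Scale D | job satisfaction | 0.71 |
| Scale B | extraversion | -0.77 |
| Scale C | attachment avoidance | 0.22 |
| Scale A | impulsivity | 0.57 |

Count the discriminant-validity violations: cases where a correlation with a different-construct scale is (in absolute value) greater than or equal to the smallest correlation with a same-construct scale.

2

Convergent (same construct = impulsivity): Scale A.
Smallest convergent = 0.57. Discriminant |r|: 0.71, 0.77, 0.22; count ≥ 0.57 → 2.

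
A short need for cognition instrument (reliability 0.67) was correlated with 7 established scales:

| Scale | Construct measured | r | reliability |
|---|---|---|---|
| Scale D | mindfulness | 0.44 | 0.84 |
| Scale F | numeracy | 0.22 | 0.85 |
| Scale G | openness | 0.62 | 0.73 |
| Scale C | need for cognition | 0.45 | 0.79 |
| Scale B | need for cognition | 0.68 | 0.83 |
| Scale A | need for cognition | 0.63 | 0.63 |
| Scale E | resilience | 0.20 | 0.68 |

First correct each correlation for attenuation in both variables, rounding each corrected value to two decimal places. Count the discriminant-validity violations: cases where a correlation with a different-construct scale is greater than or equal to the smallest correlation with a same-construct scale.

1

Disattenuated r (r / √(r_scale · r_new)):
  Scale D (disc): 0.44 / √(0.84·0.67) = 0.59
  Scale F (disc): 0.22 / √(0.85·0.67) = 0.29
  Scale G (disc): 0.62 / √(0.73·0.67) = 0.89
  Scale C (conv): 0.45 / √(0.79·0.67) = 0.62
  Scale B (conv): 0.68 / √(0.83·0.67) = 0.91
  Scale A (conv): 0.63 / √(0.63·0.67) = 0.97
  Scale E (disc): 0.20 / √(0.68·0.67) = 0.30
Smallest convergent = 0.62. Discriminant values: 0.59, 0.29, 0.89, 0.30; count ≥ 0.62 → 1.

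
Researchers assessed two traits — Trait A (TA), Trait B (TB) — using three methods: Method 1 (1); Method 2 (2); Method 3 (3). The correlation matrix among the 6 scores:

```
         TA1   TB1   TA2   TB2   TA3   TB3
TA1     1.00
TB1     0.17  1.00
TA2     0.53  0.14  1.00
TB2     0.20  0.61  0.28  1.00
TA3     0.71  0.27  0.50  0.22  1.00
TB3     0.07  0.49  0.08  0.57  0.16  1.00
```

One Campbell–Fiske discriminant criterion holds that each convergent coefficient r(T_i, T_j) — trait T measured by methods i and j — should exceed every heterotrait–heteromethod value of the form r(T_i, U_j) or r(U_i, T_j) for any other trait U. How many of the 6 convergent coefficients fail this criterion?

0

Convergent coefficients and their comparison sets:
TA (methods 1·2): 0.53 vs {0.20, 0.14} → pass.
TA (methods 1·3): 0.71 vs {0.07, 0.27} → pass.
TA (methods 2·3): 0.50 vs {0.08, 0.22} → pass.
TB (methods 1·2): 0.61 vs {0.14, 0.20} → pass.
TB (methods 1·3): 0.49 vs {0.27, 0.07} → pass.
TB (methods 2·3): 0.57 vs {0.22, 0.08} → pass.
0 of 6 fail.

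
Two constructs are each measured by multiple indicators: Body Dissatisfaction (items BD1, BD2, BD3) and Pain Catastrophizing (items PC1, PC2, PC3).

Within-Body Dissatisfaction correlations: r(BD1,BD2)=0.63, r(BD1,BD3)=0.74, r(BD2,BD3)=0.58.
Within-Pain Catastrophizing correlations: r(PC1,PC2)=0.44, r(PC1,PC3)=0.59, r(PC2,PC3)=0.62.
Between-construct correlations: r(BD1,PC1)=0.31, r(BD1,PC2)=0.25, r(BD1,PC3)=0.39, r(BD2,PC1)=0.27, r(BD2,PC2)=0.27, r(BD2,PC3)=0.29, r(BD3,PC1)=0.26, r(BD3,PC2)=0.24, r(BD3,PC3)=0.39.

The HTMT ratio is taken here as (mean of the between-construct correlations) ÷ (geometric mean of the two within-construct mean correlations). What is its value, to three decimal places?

Mean heterotrait r = 2.67/9 = 0.2967.
Mean within-BD = 1.95/3 = 0.6500; mean within-PC = 1.65/3 = 0.5500.
Geometric mean = √(0.6500 × 0.5500) = 0.5979.
HTMT = 0.2967 / 0.5979 = 0.496.

0.496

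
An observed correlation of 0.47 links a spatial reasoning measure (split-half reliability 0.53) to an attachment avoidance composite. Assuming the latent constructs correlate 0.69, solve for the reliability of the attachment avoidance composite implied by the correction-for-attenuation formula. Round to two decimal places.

0.88

r_true = r_obs / √(r_xx · r_yy) ⇒ 0.69 = 0.47 / √(0.53 · r_yy).
√(0.53 · r_yy) = 0.47 / 0.69 = 0.6812; 0.53 · r_yy = 0.4640; r_yy = 0.4640 / 0.53 ≈ 0.88.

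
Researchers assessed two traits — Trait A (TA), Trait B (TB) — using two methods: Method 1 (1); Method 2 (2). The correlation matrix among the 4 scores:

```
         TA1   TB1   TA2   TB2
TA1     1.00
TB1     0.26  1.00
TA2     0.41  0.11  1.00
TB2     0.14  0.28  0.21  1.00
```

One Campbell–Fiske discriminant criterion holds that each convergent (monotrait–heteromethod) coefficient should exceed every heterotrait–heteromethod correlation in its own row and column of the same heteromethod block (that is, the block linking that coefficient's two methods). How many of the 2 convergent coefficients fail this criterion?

0

Checking each validity diagonal entry against its comparison values:
TA (methods 1·2): 0.41 vs {0.14, 0.11} → pass.
TB (methods 1·2): 0.28 vs {0.11, 0.14} → pass.
0 of 2 fail.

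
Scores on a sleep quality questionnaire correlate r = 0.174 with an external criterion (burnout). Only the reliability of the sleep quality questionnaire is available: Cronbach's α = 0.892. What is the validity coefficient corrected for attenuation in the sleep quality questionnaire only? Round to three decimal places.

Single correction: r_c = r_obs / √r_xx = 0.174 / √0.892 = 0.174 / 0.9445 ≈ 0.184.

0.184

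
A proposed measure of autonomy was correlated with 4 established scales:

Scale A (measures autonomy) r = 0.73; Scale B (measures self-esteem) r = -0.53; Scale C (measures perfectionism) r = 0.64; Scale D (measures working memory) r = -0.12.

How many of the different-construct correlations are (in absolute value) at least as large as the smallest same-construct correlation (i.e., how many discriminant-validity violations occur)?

0

Convergent (same construct = autonomy): Scale A.
Smallest convergent = 0.73. Discriminant |r|: 0.53, 0.64, 0.12; count ≥ 0.73 → 0.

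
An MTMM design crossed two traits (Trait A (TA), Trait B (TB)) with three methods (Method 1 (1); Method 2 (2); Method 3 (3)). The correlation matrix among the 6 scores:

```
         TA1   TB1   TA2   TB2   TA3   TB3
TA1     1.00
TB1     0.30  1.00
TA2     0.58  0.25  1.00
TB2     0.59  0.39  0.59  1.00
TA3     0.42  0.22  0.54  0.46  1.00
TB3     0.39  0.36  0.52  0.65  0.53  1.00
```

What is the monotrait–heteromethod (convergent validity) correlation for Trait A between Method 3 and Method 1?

0.42

Same trait (TA), different methods: r(TA3, TA1) = 0.42.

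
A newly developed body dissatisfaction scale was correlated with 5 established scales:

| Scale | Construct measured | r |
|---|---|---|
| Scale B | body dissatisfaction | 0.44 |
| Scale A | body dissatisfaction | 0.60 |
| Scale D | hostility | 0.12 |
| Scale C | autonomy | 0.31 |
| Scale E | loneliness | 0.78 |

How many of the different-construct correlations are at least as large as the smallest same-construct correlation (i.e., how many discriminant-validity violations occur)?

Convergent (same construct = body dissatisfaction): Scale B, Scale A.
Smallest convergent = 0.44. Discriminant values: 0.12, 0.31, 0.78; count ≥ 0.44 → 1.

1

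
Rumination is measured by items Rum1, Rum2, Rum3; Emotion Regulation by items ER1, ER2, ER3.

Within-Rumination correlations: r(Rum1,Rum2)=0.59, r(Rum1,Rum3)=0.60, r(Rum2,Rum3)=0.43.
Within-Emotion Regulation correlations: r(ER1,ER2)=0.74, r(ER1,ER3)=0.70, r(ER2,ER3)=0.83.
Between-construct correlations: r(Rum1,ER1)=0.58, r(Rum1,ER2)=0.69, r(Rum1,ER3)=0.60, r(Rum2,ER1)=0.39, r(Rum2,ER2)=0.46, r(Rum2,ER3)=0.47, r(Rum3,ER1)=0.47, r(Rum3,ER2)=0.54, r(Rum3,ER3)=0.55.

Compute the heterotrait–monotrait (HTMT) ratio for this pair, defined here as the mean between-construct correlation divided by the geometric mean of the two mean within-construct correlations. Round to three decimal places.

Mean between = 4.75/9 = 0.5278.
Mean within-Rum = 1.62/3 = 0.5400; mean within-ER = 2.27/3 = 0.7567.
Geometric mean = √(0.5400 × 0.7567) = 0.6392.
HTMT = 0.5278 / 0.6392 = 0.826.

0.826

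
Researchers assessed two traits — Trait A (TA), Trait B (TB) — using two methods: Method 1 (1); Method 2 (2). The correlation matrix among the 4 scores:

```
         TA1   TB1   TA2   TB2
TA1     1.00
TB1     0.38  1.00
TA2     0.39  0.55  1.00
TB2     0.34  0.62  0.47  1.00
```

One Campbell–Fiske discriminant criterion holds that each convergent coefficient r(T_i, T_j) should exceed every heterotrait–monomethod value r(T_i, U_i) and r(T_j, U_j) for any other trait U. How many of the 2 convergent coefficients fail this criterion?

Convergent coefficients and their comparison sets:
TA (methods 1·2): 0.39 vs {0.38, 0.47} → fail.
TB (methods 1·2): 0.62 vs {0.38, 0.47} → pass.
1 of 2 fail.

1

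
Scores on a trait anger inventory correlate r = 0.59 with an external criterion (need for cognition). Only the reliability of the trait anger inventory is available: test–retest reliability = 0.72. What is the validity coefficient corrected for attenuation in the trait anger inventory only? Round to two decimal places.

Single correction: r_c = r_obs / √r_xx = 0.59 / √0.72 = 0.59 / 0.8485 ≈ 0.70.

0.70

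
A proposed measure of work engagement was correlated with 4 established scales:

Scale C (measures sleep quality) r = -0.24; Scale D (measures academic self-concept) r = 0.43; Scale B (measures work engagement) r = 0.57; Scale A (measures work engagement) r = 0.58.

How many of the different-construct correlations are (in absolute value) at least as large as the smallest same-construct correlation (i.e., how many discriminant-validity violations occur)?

0

Convergent (same construct = work engagement): Scale B, Scale A.
Smallest convergent = 0.57. Discriminant |r|: 0.24, 0.43; count ≥ 0.57 → 0.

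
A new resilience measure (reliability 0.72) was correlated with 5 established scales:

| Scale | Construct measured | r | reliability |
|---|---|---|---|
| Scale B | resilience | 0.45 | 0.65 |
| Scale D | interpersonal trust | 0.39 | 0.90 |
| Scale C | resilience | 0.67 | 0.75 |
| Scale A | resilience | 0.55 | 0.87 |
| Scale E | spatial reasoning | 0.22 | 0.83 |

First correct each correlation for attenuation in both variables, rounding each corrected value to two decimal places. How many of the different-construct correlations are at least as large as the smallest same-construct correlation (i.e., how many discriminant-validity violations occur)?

0

Disattenuated r (r / √(r_scale · r_new)):
  Scale B (conv): 0.45 / √(0.65·0.72) = 0.66
  Scale D (disc): 0.39 / √(0.90·0.72) = 0.48
  Scale C (conv): 0.67 / √(0.75·0.72) = 0.91
  Scale A (conv): 0.55 / √(0.87·0.72) = 0.69
  Scale E (disc): 0.22 / √(0.83·0.72) = 0.28
Smallest convergent = 0.66. Discriminant values: 0.48, 0.28; count ≥ 0.66 → 0.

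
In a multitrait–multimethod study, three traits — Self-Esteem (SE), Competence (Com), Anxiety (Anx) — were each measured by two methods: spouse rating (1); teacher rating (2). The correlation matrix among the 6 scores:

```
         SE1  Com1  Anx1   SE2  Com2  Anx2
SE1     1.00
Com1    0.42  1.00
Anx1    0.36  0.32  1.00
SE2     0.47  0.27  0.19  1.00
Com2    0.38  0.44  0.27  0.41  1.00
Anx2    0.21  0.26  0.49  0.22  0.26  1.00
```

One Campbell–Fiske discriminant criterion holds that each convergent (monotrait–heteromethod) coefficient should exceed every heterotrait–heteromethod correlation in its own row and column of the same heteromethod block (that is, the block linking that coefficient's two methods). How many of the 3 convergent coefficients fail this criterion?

Convergent coefficients and their comparison sets:
SE (methods 1·2): 0.47 vs {0.38, 0.27, 0.21, 0.19} → pass.
Com (methods 1·2): 0.44 vs {0.27, 0.38, 0.26, 0.27} → pass.
Anx (methods 1·2): 0.49 vs {0.19, 0.21, 0.27, 0.26} → pass.
0 of 3 fail.

0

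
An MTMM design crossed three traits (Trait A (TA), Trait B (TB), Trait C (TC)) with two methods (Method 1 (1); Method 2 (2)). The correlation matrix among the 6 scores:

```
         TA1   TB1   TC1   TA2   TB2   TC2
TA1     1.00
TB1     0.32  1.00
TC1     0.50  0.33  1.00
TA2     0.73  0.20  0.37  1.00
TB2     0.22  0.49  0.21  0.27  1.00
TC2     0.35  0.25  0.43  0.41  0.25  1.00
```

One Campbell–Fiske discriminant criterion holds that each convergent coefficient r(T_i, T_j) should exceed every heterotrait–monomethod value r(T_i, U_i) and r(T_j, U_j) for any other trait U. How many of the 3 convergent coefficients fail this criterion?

1

Each convergent coefficient versus the relevant comparison correlations:
TA (methods 1·2): 0.73 vs {0.32, 0.27, 0.50, 0.41} → pass.
TB (methods 1·2): 0.49 vs {0.32, 0.27, 0.33, 0.25} → pass.
TC (methods 1·2): 0.43 vs {0.50, 0.41, 0.33, 0.25} → fail.
1 of 3 fail.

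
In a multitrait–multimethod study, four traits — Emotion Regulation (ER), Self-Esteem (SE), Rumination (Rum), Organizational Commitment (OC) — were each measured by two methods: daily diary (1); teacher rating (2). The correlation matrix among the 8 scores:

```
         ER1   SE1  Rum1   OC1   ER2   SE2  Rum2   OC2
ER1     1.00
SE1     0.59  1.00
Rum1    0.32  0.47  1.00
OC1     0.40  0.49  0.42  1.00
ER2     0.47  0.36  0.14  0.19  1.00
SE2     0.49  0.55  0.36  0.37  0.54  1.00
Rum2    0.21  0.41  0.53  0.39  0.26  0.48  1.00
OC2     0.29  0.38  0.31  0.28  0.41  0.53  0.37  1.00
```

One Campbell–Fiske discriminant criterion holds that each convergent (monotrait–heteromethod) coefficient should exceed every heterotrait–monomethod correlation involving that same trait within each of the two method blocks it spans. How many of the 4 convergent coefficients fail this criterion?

Each convergent coefficient versus the relevant comparison correlations:
ER (methods 1·2): 0.47 vs {0.59, 0.54, 0.32, 0.26, 0.40, 0.41} → fail.
SE (methods 1·2): 0.55 vs {0.59, 0.54, 0.47, 0.48, 0.49, 0.53} → fail.
Rum (methods 1·2): 0.53 vs {0.32, 0.26, 0.47, 0.48, 0.42, 0.37} → pass.
OC (methods 1·2): 0.28 vs {0.40, 0.41, 0.49, 0.53, 0.42, 0.37} → fail.
3 of 4 fail.

3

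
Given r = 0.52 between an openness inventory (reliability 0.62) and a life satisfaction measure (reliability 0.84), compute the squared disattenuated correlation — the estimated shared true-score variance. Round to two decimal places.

Disattenuated r = 0.52 / √(0.62 × 0.84) = 0.52 / 0.7217 = 0.7205.
Shared true-score variance = 0.7205² = 0.5191 ≈ 0.52.

0.52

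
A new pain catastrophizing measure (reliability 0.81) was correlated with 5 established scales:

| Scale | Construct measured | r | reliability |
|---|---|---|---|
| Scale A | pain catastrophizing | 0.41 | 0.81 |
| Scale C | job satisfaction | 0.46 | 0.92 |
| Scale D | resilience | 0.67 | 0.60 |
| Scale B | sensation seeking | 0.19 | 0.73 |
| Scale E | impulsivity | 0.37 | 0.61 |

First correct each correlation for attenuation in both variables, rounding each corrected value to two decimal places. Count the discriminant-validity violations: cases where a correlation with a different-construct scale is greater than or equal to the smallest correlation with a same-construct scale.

3

Disattenuated r (r / √(r_scale · r_new)):
  Scale A (conv): 0.41 / √(0.81·0.81) = 0.51
  Scale C (disc): 0.46 / √(0.92·0.81) = 0.53
  Scale D (disc): 0.67 / √(0.60·0.81) = 0.96
  Scale B (disc): 0.19 / √(0.73·0.81) = 0.25
  Scale E (disc): 0.37 / √(0.61·0.81) = 0.53
Smallest convergent = 0.51. Discriminant values: 0.53, 0.96, 0.25, 0.53; count ≥ 0.51 → 3.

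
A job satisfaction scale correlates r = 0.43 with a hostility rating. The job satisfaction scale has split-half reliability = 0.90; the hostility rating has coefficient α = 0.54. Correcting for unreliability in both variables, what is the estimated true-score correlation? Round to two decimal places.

0.62

r_true = r_obs / √(r_xx · r_yy) = 0.43 / √(0.90 × 0.54) = 0.43 / √0.4860 = 0.43 / 0.6971 ≈ 0.62.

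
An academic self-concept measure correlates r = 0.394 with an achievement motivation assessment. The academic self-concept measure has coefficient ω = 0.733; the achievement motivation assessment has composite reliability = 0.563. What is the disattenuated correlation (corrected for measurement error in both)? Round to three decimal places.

r_true = r_obs / √(r_xx · r_yy) = 0.394 / √(0.733 × 0.563) = 0.394 / √0.412679 = 0.394 / 0.6424 ≈ 0.613.

0.613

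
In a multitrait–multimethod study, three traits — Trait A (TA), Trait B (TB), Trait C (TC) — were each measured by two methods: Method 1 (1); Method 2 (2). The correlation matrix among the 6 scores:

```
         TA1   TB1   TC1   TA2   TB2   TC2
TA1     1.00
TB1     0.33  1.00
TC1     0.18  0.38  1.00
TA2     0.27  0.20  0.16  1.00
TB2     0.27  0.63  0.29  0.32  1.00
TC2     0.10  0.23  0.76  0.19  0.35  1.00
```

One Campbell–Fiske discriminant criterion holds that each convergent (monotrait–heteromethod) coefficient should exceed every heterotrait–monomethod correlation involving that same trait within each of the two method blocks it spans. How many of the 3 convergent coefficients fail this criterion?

Convergent coefficients and their comparison sets:
TA (methods 1·2): 0.27 vs {0.33, 0.32, 0.18, 0.19} → fail.
TB (methods 1·2): 0.63 vs {0.33, 0.32, 0.38, 0.35} → pass.
TC (methods 1·2): 0.76 vs {0.18, 0.19, 0.38, 0.35} → pass.
1 of 3 fail.

1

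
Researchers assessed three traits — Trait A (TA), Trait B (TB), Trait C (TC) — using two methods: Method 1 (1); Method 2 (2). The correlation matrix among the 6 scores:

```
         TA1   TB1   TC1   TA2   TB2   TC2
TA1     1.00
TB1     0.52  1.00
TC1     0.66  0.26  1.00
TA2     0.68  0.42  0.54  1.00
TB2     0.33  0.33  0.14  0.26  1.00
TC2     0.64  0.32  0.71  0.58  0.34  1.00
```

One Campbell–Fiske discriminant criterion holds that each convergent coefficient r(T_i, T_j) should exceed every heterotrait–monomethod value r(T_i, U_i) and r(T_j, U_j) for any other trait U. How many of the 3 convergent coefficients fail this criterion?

Convergent coefficients and their comparison sets:
TA (methods 1·2): 0.68 vs {0.52, 0.26, 0.66, 0.58} → pass.
TB (methods 1·2): 0.33 vs {0.52, 0.26, 0.26, 0.34} → fail.
TC (methods 1·2): 0.71 vs {0.66, 0.58, 0.26, 0.34} → pass.
1 of 3 fail.

1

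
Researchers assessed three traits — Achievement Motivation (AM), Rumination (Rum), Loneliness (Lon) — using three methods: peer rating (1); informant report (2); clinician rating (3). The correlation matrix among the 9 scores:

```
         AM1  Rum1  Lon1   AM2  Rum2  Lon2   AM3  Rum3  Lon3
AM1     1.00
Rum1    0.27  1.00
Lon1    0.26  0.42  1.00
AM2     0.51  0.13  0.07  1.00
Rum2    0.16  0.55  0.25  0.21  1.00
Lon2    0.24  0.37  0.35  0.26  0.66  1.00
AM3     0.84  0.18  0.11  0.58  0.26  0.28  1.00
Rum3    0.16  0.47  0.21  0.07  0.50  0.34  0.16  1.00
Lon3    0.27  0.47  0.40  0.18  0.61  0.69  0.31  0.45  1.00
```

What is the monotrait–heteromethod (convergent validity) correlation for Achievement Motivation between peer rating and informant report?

0.51

Same trait (AM), different methods: r(AM1, AM2) = 0.51.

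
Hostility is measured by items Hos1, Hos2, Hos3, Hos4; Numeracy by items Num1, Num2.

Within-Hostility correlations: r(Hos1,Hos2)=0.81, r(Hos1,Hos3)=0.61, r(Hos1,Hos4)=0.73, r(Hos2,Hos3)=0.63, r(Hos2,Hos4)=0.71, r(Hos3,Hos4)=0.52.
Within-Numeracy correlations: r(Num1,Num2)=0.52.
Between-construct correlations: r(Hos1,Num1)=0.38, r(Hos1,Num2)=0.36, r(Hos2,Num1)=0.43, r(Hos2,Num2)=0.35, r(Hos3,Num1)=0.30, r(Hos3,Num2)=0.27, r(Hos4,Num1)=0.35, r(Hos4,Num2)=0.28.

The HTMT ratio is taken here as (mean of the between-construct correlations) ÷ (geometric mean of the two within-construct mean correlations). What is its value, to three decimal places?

0.577

Mean heterotrait r = 2.72/8 = 0.3400.
Mean within-Hos = 4.01/6 = 0.6683; mean within-Num = 0.52/1 = 0.5200.
Geometric mean = √(0.6683 × 0.5200) = 0.5895.
HTMT = 0.3400 / 0.5895 = 0.577.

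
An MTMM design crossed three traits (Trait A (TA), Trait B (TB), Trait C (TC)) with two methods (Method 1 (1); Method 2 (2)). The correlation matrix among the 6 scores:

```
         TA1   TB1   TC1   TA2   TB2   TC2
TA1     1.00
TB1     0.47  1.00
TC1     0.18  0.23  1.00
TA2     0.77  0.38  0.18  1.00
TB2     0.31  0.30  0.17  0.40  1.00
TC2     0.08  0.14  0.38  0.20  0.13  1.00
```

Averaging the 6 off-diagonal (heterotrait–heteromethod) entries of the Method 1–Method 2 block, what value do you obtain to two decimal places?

0.21

HTHM values (method 1 × method 2): 0.31, 0.08, 0.38, 0.14, 0.18, 0.17; mean = 1.26/6 = 0.21.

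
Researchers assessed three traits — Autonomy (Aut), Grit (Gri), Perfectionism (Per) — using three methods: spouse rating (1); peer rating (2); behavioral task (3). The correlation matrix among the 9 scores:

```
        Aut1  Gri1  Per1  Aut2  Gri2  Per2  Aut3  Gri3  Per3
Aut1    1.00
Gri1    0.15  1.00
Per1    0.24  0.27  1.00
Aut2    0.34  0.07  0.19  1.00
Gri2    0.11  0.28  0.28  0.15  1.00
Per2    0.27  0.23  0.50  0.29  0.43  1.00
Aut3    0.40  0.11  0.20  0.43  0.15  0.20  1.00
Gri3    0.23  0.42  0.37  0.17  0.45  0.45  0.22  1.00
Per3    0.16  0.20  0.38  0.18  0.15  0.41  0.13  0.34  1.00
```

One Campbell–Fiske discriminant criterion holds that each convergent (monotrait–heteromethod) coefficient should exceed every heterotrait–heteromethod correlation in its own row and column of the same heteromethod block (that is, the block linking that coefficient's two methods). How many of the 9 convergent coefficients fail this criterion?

Checking each validity diagonal entry against its comparison values:
Aut (methods 1·2): 0.34 vs {0.11, 0.07, 0.27, 0.19} → pass.
Aut (methods 1·3): 0.40 vs {0.23, 0.11, 0.16, 0.20} → pass.
Aut (methods 2·3): 0.43 vs {0.17, 0.15, 0.18, 0.20} → pass.
Gri (methods 1·2): 0.28 vs {0.07, 0.11, 0.23, 0.28} → fail.
Gri (methods 1·3): 0.42 vs {0.11, 0.23, 0.20, 0.37} → pass.
Gri (methods 2·3): 0.45 vs {0.15, 0.17, 0.15, 0.45} → fail.
Per (methods 1·2): 0.50 vs {0.19, 0.27, 0.28, 0.23} → pass.
Per (methods 1·3): 0.38 vs {0.20, 0.16, 0.37, 0.20} → pass.
Per (methods 2·3): 0.41 vs {0.20, 0.18, 0.45, 0.15} → fail.
3 of 9 fail.

3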